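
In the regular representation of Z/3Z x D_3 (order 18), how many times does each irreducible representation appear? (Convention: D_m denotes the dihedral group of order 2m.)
Each irreducible V_i of dimension d_i appears with multiplicity d_i, i.e. rho_reg = (direct sum over all irreducibles V_i) d_i V_i. The irreducible dimensions for Z/3Z x D_3 are 1, 1, 1, 1, 1, 1, 2, 2, 2: 6 irreducibles of dimension 1, each with multiplicity 1; 3 irreducibles of dimension 2, each with multiplicity 2. Total dimension 6*1*1 + 3*2*2 = 18 = |G|.

Proof sketch: General theorem: in the regular representation of a finite group G, each irreducible appears with multiplicity equal to its dimension. Check: dim(rho_reg) = sum d_i^2 = 1 + 1 + 1 + 1 + 1 + 1 + 4 + 4 + 4 = 18 = |G|.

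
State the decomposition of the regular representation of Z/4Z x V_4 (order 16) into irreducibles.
Each irreducible V_i of dimension d_i appears with multiplicity d_i, i.e. rho_reg = (direct sum over all irreducibles V_i) d_i V_i. The irreducible dimensions for Z/4Z x V_4 are 1, 1, 1, 1, 1, 1, 1, 1, 1, 1, 1, 1, 1, 1, 1, 1: 16 irreducibles of dimension 1, each with multiplicity 1. Total dimension 16*1*1 = 16 = |G|.

Why: General theorem: in the regular representation of a finite group G, each irreducible appears with multiplicity equal to its dimension. Check: dim(rho_reg) = sum d_i^2 = 1 + 1 + 1 + 1 + 1 + 1 + 1 + 1 + 1 + 1 + 1 + 1 + 1 + 1 + 1 + 1 = 16 = |G|.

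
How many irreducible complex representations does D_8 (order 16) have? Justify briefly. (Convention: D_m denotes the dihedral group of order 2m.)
7

Solution. The number of irreducible complex representations of a finite group equals its number of conjugacy classes. D_8 has 7 conjugacy classes (n/2 + 3 for n even), so D_8 (order 16) has exactly 7 irreducible complex representations.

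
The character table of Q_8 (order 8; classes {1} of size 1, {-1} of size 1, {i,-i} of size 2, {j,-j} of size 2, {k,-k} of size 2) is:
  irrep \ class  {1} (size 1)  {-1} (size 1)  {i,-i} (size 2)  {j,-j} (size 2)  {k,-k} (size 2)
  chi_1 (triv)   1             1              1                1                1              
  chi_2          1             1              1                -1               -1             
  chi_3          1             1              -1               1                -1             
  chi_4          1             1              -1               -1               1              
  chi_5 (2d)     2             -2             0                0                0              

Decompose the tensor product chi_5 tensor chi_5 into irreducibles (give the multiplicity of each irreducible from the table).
chi_5 tensor chi_5 = chi_1 + chi_2 + chi_3 + chi_4 (all other irreducibles have multiplicity 0).

Solution. The character of a tensor product is the pointwise product (chi_5 * chi_5)(C) = chi_5(C) * chi_5(C):
  {1}: (2)*(2), {-1}: (-2)*(-2), {i,-i}: (0)*(0), {j,-j}: (0)*(0), {k,-k}: (0)*(0)
so (chi_5 * chi_5) takes values
  {1} -> 4, {-1} -> 4, {i,-i} -> 0, {j,-j} -> 0, {k,-k} -> 0.
Now take the inner product of this character with each irreducible chi from the table, <chi_5*chi_5, chi> = (1/8) sum_C |C| (chi_5*chi_5)(C) conj(chi(C)):
  <chi_5*chi_5, chi_1> = (1/8)[1*(4)*conj(1) + 1*(4)*conj(1) + 2*(0)*conj(1) + 2*(0)*conj(1) + 2*(0)*conj(1)]
      = (1/8)[(4) + (4) + (0) + (0) + (0)] = 8/8 = 1
  <chi_5*chi_5, chi_2> = (1/8)[1*(4)*conj(1) + 1*(4)*conj(1) + 2*(0)*conj(1) + 2*(0)*conj(-1) + 2*(0)*conj(-1)]
      = (1/8)[(4) + (4) + (0) + (0) + (0)] = 8/8 = 1
  <chi_5*chi_5, chi_3> = (1/8)[1*(4)*conj(1) + 1*(4)*conj(1) + 2*(0)*conj(-1) + 2*(0)*conj(1) + 2*(0)*conj(-1)]
      = (1/8)[(4) + (4) + (0) + (0) + (0)] = 8/8 = 1
  <chi_5*chi_5, chi_4> = (1/8)[1*(4)*conj(1) + 1*(4)*conj(1) + 2*(0)*conj(-1) + 2*(0)*conj(-1) + 2*(0)*conj(1)]
      = (1/8)[(4) + (4) + (0) + (0) + (0)] = 8/8 = 1
  <chi_5*chi_5, chi_5> = (1/8)[1*(4)*conj(2) + 1*(4)*conj(-2) + 2*(0)*conj(0) + 2*(0)*conj(0) + 2*(0)*conj(0)]
      = (1/8)[(8) + (-8) + (0) + (0) + (0)] = 0/8 = 0
Hence the multiplicities are chi_1: 1, chi_2: 1, chi_3: 1, chi_4: 1. Dimension check: dim(chi_5)*dim(chi_5) = 2*2 = 4 and sum (mult * dim) = 1*1 + 1*1 + 1*1 + 1*1 = 4.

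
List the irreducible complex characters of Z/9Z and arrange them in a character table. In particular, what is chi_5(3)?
Character table of Z/9Z (irreps indexed chi_0,...,chi_8 with chi_k(m) = zeta_9^(k*m), zeta_9 = exp(2*pi*i/9)):
  irrep \ class  {0} (size 1)  {1} (size 1)    {2} (size 1)    {3} (size 1)    {4} (size 1)    {5} (size 1)    {6} (size 1)    {7} (size 1)    {8} (size 1)  
  chi_0          1             1               1               1               1               1               1               1               1             
  chi_1          1             exp(2*I*pi/9)   exp(4*I*pi/9)   exp(2*I*pi/3)   exp(8*I*pi/9)   exp(-8*I*pi/9)  exp(-2*I*pi/3)  exp(-4*I*pi/9)  exp(-2*I*pi/9)
  chi_2          1             exp(4*I*pi/9)   exp(8*I*pi/9)   exp(-2*I*pi/3)  exp(-2*I*pi/9)  exp(2*I*pi/9)   exp(2*I*pi/3)   exp(-8*I*pi/9)  exp(-4*I*pi/9)
  chi_3          1             exp(2*I*pi/3)   exp(-2*I*pi/3)  1               exp(2*I*pi/3)   exp(-2*I*pi/3)  1               exp(2*I*pi/3)   exp(-2*I*pi/3)
  chi_4          1             exp(8*I*pi/9)   exp(-2*I*pi/9)  exp(2*I*pi/3)   exp(-4*I*pi/9)  exp(4*I*pi/9)   exp(-2*I*pi/3)  exp(2*I*pi/9)   exp(-8*I*pi/9)
  chi_5          1             exp(-8*I*pi/9)  exp(2*I*pi/9)   exp(-2*I*pi/3)  exp(4*I*pi/9)   exp(-4*I*pi/9)  exp(2*I*pi/3)   exp(-2*I*pi/9)  exp(8*I*pi/9) 
  chi_6          1             exp(-2*I*pi/3)  exp(2*I*pi/3)   1               exp(-2*I*pi/3)  exp(2*I*pi/3)   1               exp(-2*I*pi/3)  exp(2*I*pi/3) 
  chi_7          1             exp(-4*I*pi/9)  exp(-8*I*pi/9)  exp(2*I*pi/3)   exp(2*I*pi/9)   exp(-2*I*pi/9)  exp(-2*I*pi/3)  exp(8*I*pi/9)   exp(4*I*pi/9) 
  chi_8          1             exp(-2*I*pi/9)  exp(-4*I*pi/9)  exp(-2*I*pi/3)  exp(-8*I*pi/9)  exp(8*I*pi/9)   exp(2*I*pi/3)   exp(4*I*pi/9)   exp(2*I*pi/9) 

Spot check: chi_5(3) = zeta_9^(5*3) = zeta_9^15 = exp(-2*I*pi/3).

Details: Z/9Z is abelian, so all 9 irreducible complex representations are 1-dimensional. They are given by chi_k(m) = zeta_9^(k*m) for k = 0,...,8. Row orthogonality: sum_m chi_k(m) conj(chi_l(m)) = 9 * [k = l].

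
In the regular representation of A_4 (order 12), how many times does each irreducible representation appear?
Each irreducible V_i of dimension d_i appears with multiplicity d_i, i.e. rho_reg = (direct sum over all irreducibles V_i) d_i V_i. The irreducible dimensions for A_4 are 1, 1, 1, 3: 3 irreducibles of dimension 1, each with multiplicity 1; 1 irreducible of dimension 3, with multiplicity 3. Total dimension 3*1*1 + 1*3*3 = 12 = |G|.

Explanation: General theorem: in the regular representation of a finite group G, each irreducible appears with multiplicity equal to its dimension. Check: dim(rho_reg) = sum d_i^2 = 1 + 1 + 1 + 9 = 12 = |G|.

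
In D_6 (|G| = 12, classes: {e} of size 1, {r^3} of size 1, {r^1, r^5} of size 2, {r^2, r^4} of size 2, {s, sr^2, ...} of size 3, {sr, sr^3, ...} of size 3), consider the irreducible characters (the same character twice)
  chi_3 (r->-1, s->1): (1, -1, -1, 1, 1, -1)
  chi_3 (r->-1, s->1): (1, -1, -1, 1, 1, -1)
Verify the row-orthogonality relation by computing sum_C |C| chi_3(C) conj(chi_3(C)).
Sum = 12 = |G| = 12; so <chi_3, chi_3> = 1 (norm-1 confirms irreducibility).

Proof sketch: Compute term by term over conjugacy classes (|C| * chi_3(C) * conj(chi_3(C))):
  1*(1)*conj(1) + 1*(-1)*conj(-1) + 2*(-1)*conj(-1) + 2*(1)*conj(1) + 3*(1)*conj(1) + 3*(-1)*conj(-1)
  = (1) + (1) + (2) + (2) + (3) + (3)
  = 12.
Dividing by |G| = 12 gives 12/12 = 1, matching the row-orthogonality relation <chi_3, chi_3> = [chi_3 = chi_3].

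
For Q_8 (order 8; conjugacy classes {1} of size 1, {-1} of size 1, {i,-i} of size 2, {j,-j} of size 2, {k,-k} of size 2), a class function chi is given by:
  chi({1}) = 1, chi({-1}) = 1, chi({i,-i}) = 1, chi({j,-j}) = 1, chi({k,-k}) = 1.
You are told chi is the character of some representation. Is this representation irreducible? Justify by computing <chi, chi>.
Irreducible: <chi, chi> = 1.

Solution. <chi, chi> = (1/|G|) sum_C |C| * |chi(C)|^2 = (1/8)[1*|1|^2 + 1*|1|^2 + 2*|1|^2 + 2*|1|^2 + 2*|1|^2]
  = (1/8)[(1) + (1) + (2) + (2) + (2)] = 8/8 = 1.
A character is irreducible iff <chi, chi> = 1, so this representation is irreducible.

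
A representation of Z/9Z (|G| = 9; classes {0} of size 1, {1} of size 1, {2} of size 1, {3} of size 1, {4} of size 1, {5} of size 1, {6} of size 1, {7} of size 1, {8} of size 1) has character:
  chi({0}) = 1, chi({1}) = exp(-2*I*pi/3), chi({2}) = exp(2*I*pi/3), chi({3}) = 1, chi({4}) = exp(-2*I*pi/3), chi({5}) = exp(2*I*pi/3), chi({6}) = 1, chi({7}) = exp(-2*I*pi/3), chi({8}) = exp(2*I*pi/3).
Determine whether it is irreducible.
Irreducible: <chi, chi> = 1.

Details: <chi, chi> = (1/|G|) sum_C |C| * |chi(C)|^2 = (1/9)[1*|1|^2 + 1*|exp(-2*I*pi/3)|^2 + 1*|exp(2*I*pi/3)|^2 + 1*|1|^2 + 1*|exp(-2*I*pi/3)|^2 + 1*|exp(2*I*pi/3)|^2 + 1*|1|^2 + 1*|exp(-2*I*pi/3)|^2 + 1*|exp(2*I*pi/3)|^2]
  = (1/9)[(1) + (1) + (1) + (1) + (1) + (1) + (1) + (1) + (1)] = 9/9 = 1.
(Exp terms are combined using exp(i*s)*conj(exp(i*t)) = exp(i*(s-t)), and sums of them are collapsed using the identity that for every m > 1 the m distinct m-th roots of unity sum to 0, e.g. 1 + exp(2*I*pi/3) + exp(-2*I*pi/3) = 0.)
A character is irreducible iff <chi, chi> = 1, so this representation is irreducible.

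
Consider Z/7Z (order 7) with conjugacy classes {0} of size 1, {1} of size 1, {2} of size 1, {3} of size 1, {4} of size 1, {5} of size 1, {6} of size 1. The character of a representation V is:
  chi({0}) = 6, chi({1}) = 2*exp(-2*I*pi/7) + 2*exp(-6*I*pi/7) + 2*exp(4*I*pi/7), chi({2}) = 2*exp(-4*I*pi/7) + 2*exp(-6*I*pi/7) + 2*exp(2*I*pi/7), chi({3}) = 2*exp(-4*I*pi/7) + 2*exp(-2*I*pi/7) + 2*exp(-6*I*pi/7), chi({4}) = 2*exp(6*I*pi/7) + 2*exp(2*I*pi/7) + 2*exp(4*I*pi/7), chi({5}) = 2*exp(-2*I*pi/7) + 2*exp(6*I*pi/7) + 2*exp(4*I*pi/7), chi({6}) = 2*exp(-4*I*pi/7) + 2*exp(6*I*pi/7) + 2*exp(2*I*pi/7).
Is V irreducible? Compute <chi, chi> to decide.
Not irreducible (reducible): <chi, chi> = 12 > 1.

Why: <chi, chi> = (1/|G|) sum_C |C| * |chi(C)|^2 = (1/7)[1*|6|^2 + 1*|2*exp(-2*I*pi/7) + 2*exp(-6*I*pi/7) + 2*exp(4*I*pi/7)|^2 + 1*|2*exp(-4*I*pi/7) + 2*exp(-6*I*pi/7) + 2*exp(2*I*pi/7)|^2 + 1*|2*exp(-4*I*pi/7) + 2*exp(-2*I*pi/7) + 2*exp(-6*I*pi/7)|^2 + 1*|2*exp(6*I*pi/7) + 2*exp(2*I*pi/7) + 2*exp(4*I*pi/7)|^2 + 1*|2*exp(-2*I*pi/7) + 2*exp(6*I*pi/7) + 2*exp(4*I*pi/7)|^2 + 1*|2*exp(-4*I*pi/7) + 2*exp(6*I*pi/7) + 2*exp(2*I*pi/7)|^2]
  = (1/7)[(36) + (12 + 8*exp(-4*I*pi/7) + 4*exp(-6*I*pi/7) + 4*exp(6*I*pi/7) + 8*exp(4*I*pi/7)) + (12 + 8*exp(-6*I*pi/7) + 4*exp(-2*I*pi/7) + 4*exp(2*I*pi/7) + 8*exp(6*I*pi/7)) + (12 + 8*exp(-2*I*pi/7) + 4*exp(-4*I*pi/7) + 4*exp(4*I*pi/7) + 8*exp(2*I*pi/7)) + (12 + 8*exp(-2*I*pi/7) + 4*exp(-4*I*pi/7) + 4*exp(4*I*pi/7) + 8*exp(2*I*pi/7)) + (12 + 8*exp(-6*I*pi/7) + 4*exp(-2*I*pi/7) + 4*exp(2*I*pi/7) + 8*exp(6*I*pi/7)) + (12 + 8*exp(-4*I*pi/7) + 4*exp(-6*I*pi/7) + 4*exp(6*I*pi/7) + 8*exp(4*I*pi/7))] = 84/7 = 12.
(Exp terms are combined using exp(i*s)*conj(exp(i*t)) = exp(i*(s-t)), and sums of them are collapsed using the identity that for every m > 1 the m distinct m-th roots of unity sum to 0, e.g. 1 + exp(2*I*pi/3) + exp(-2*I*pi/3) = 0.)
A character is irreducible iff <chi, chi> = 1, so this representation is reducible.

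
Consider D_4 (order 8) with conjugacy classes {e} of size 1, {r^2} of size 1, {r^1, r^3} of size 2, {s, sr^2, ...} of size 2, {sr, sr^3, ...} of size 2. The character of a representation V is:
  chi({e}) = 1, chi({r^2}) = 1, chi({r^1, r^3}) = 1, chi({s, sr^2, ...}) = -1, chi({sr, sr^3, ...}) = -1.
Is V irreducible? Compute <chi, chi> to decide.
Irreducible: <chi, chi> = 1.

Explanation: <chi, chi> = (1/|G|) sum_C |C| * |chi(C)|^2 = (1/8)[1*|1|^2 + 1*|1|^2 + 2*|1|^2 + 2*|-1|^2 + 2*|-1|^2]
  = (1/8)[(1) + (1) + (2) + (2) + (2)] = 8/8 = 1.
A character is irreducible iff <chi, chi> = 1, so this representation is irreducible.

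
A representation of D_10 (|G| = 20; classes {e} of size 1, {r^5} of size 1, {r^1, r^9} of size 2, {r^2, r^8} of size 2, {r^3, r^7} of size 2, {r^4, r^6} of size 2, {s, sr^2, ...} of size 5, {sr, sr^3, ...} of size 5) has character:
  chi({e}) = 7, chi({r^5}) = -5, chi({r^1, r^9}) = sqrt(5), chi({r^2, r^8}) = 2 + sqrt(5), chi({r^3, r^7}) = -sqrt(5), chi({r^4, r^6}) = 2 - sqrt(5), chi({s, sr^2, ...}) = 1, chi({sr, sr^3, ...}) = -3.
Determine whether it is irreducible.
Not irreducible (reducible): <chi, chi> = 9 > 1.

Derivation: <chi, chi> = (1/|G|) sum_C |C| * |chi(C)|^2 = (1/20)[1*|7|^2 + 1*|-5|^2 + 2*|sqrt(5)|^2 + 2*|2 + sqrt(5)|^2 + 2*|-sqrt(5)|^2 + 2*|2 - sqrt(5)|^2 + 5*|1|^2 + 5*|-3|^2]
  = (1/20)[(49) + (25) + (10) + (8*sqrt(5) + 18) + (10) + (18 - 8*sqrt(5)) + (5) + (45)] = 180/20 = 9.
A character is irreducible iff <chi, chi> = 1, so this representation is reducible.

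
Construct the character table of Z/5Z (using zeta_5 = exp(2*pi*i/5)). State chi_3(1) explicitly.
Character table of Z/5Z (irreps indexed chi_0,...,chi_4 with chi_k(m) = zeta_5^(k*m), zeta_5 = exp(2*pi*i/5)):
  irrep \ class  {0} (size 1)  {1} (size 1)    {2} (size 1)    {3} (size 1)    {4} (size 1)  
  chi_0          1             1               1               1               1             
  chi_1          1             exp(2*I*pi/5)   exp(4*I*pi/5)   exp(-4*I*pi/5)  exp(-2*I*pi/5)
  chi_2          1             exp(4*I*pi/5)   exp(-2*I*pi/5)  exp(2*I*pi/5)   exp(-4*I*pi/5)
  chi_3          1             exp(-4*I*pi/5)  exp(2*I*pi/5)   exp(-2*I*pi/5)  exp(4*I*pi/5) 
  chi_4          1             exp(-2*I*pi/5)  exp(-4*I*pi/5)  exp(4*I*pi/5)   exp(2*I*pi/5) 

Spot check: chi_3(1) = zeta_5^(3*1) = zeta_5^3 = exp(-4*I*pi/5).

Justification: Z/5Z is abelian, so all 5 irreducible complex representations are 1-dimensional. They are given by chi_k(m) = zeta_5^(k*m) for k = 0,...,4. Row orthogonality: sum_m chi_k(m) conj(chi_l(m)) = 5 * [k = l].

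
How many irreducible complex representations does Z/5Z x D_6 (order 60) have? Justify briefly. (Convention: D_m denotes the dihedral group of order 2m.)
30

Proof sketch: The number of irreducible complex representations of a finite group equals its number of conjugacy classes. For a direct product, #classes(G x H) = #classes(G) * #classes(H). Z/5Z has 5 classes (abelian), D_6 has 6 classes, so 5 * 6 = 30, so Z/5Z x D_6 (order 60) has exactly 30 irreducible complex representations.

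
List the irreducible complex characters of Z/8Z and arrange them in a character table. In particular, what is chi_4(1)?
Character table of Z/8Z (irreps indexed chi_0,...,chi_7 with chi_k(m) = zeta_8^(k*m), zeta_8 = exp(2*pi*i/8)):
  irrep \ class  {0} (size 1)  {1} (size 1)    {2} (size 1)  {3} (size 1)    {4} (size 1)  {5} (size 1)    {6} (size 1)  {7} (size 1)  
  chi_0          1             1               1             1               1             1               1             1             
  chi_1          1             exp(I*pi/4)     I             exp(3*I*pi/4)   -1            exp(-3*I*pi/4)  -I            exp(-I*pi/4)  
  chi_2          1             I               -1            -I              1             I               -1            -I            
  chi_3          1             exp(3*I*pi/4)   -I            exp(I*pi/4)     -1            exp(-I*pi/4)    I             exp(-3*I*pi/4)
  chi_4          1             -1              1             -1              1             -1              1             -1            
  chi_5          1             exp(-3*I*pi/4)  I             exp(-I*pi/4)    -1            exp(I*pi/4)     -I            exp(3*I*pi/4) 
  chi_6          1             -I              -1            I               1             -I              -1            I             
  chi_7          1             exp(-I*pi/4)    -I            exp(-3*I*pi/4)  -1            exp(3*I*pi/4)   I             exp(I*pi/4)   

Spot check: chi_4(1) = zeta_8^(4*1) = zeta_8^4 = -1.

Reasoning: Z/8Z is abelian, so all 8 irreducible complex representations are 1-dimensional. They are given by chi_k(m) = zeta_8^(k*m) for k = 0,...,7. Row orthogonality: sum_m chi_k(m) conj(chi_l(m)) = 8 * [k = l].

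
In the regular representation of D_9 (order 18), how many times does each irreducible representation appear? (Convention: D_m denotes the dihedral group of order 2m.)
Each irreducible V_i of dimension d_i appears with multiplicity d_i, i.e. rho_reg = (direct sum over all irreducibles V_i) d_i V_i. The irreducible dimensions for D_9 are 1, 1, 2, 2, 2, 2: 2 irreducibles of dimension 1, each with multiplicity 1; 4 irreducibles of dimension 2, each with multiplicity 2. Total dimension 2*1*1 + 4*2*2 = 18 = |G|.

Argument: General theorem: in the regular representation of a finite group G, each irreducible appears with multiplicity equal to its dimension. Check: dim(rho_reg) = sum d_i^2 = 1 + 1 + 4 + 4 + 4 + 4 = 18 = |G|.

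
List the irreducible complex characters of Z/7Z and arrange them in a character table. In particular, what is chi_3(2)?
Character table of Z/7Z (irreps indexed chi_0,...,chi_6 with chi_k(m) = zeta_7^(k*m), zeta_7 = exp(2*pi*i/7)):
  irrep \ class  {0} (size 1)  {1} (size 1)    {2} (size 1)    {3} (size 1)    {4} (size 1)    {5} (size 1)    {6} (size 1)  
  chi_0          1             1               1               1               1               1               1             
  chi_1          1             exp(2*I*pi/7)   exp(4*I*pi/7)   exp(6*I*pi/7)   exp(-6*I*pi/7)  exp(-4*I*pi/7)  exp(-2*I*pi/7)
  chi_2          1             exp(4*I*pi/7)   exp(-6*I*pi/7)  exp(-2*I*pi/7)  exp(2*I*pi/7)   exp(6*I*pi/7)   exp(-4*I*pi/7)
  chi_3          1             exp(6*I*pi/7)   exp(-2*I*pi/7)  exp(4*I*pi/7)   exp(-4*I*pi/7)  exp(2*I*pi/7)   exp(-6*I*pi/7)
  chi_4          1             exp(-6*I*pi/7)  exp(2*I*pi/7)   exp(-4*I*pi/7)  exp(4*I*pi/7)   exp(-2*I*pi/7)  exp(6*I*pi/7) 
  chi_5          1             exp(-4*I*pi/7)  exp(6*I*pi/7)   exp(2*I*pi/7)   exp(-2*I*pi/7)  exp(-6*I*pi/7)  exp(4*I*pi/7) 
  chi_6          1             exp(-2*I*pi/7)  exp(-4*I*pi/7)  exp(-6*I*pi/7)  exp(6*I*pi/7)   exp(4*I*pi/7)   exp(2*I*pi/7) 

Spot check: chi_3(2) = zeta_7^(3*2) = zeta_7^6 = exp(-2*I*pi/7).

Why: Z/7Z is abelian, so all 7 irreducible complex representations are 1-dimensional. They are given by chi_k(m) = zeta_7^(k*m) for k = 0,...,6. Row orthogonality: sum_m chi_k(m) conj(chi_l(m)) = 7 * [k = l].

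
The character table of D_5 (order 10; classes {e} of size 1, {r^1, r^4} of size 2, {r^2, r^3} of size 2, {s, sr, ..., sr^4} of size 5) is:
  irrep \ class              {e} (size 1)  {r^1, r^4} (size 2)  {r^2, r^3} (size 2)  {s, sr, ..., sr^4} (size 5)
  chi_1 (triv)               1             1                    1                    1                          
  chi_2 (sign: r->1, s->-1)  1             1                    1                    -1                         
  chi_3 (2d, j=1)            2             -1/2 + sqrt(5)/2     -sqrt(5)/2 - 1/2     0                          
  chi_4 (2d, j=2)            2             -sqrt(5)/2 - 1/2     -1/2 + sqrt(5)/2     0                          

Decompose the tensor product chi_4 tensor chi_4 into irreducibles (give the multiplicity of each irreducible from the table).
chi_4 tensor chi_4 = chi_1 + chi_2 + chi_3 (all other irreducibles have multiplicity 0).

Argument: The character of a tensor product is the pointwise product (chi_4 * chi_4)(C) = chi_4(C) * chi_4(C):
  {e}: (2)*(2), {r^1, r^4}: (-sqrt(5)/2 - 1/2)*(-sqrt(5)/2 - 1/2), {r^2, r^3}: (-1/2 + sqrt(5)/2)*(-1/2 + sqrt(5)/2), {s, sr, ..., sr^4}: (0)*(0)
so (chi_4 * chi_4) takes values
  {e} -> 4, {r^1, r^4} -> sqrt(5)/2 + 3/2, {r^2, r^3} -> 3/2 - sqrt(5)/2, {s, sr, ..., sr^4} -> 0.
Now take the inner product of this character with each irreducible chi from the table, <chi_4*chi_4, chi> = (1/10) sum_C |C| (chi_4*chi_4)(C) conj(chi(C)):
  <chi_4*chi_4, chi_1> = (1/10)[1*(4)*conj(1) + 2*(sqrt(5)/2 + 3/2)*conj(1) + 2*(3/2 - sqrt(5)/2)*conj(1) + 5*(0)*conj(1)]
      = (1/10)[(4) + (sqrt(5) + 3) + (3 - sqrt(5)) + (0)] = 10/10 = 1
  <chi_4*chi_4, chi_2> = (1/10)[1*(4)*conj(1) + 2*(sqrt(5)/2 + 3/2)*conj(1) + 2*(3/2 - sqrt(5)/2)*conj(1) + 5*(0)*conj(-1)]
      = (1/10)[(4) + (sqrt(5) + 3) + (3 - sqrt(5)) + (0)] = 10/10 = 1
  <chi_4*chi_4, chi_3> = (1/10)[1*(4)*conj(2) + 2*(sqrt(5)/2 + 3/2)*conj(-1/2 + sqrt(5)/2) + 2*(3/2 - sqrt(5)/2)*conj(-sqrt(5)/2 - 1/2) + 5*(0)*conj(0)]
      = (1/10)[(8) + (1 + sqrt(5)) + (1 - sqrt(5)) + (0)] = 10/10 = 1
  <chi_4*chi_4, chi_4> = (1/10)[1*(4)*conj(2) + 2*(sqrt(5)/2 + 3/2)*conj(-sqrt(5)/2 - 1/2) + 2*(3/2 - sqrt(5)/2)*conj(-1/2 + sqrt(5)/2) + 5*(0)*conj(0)]
      = (1/10)[(8) + (-2*sqrt(5) - 4) + (-4 + 2*sqrt(5)) + (0)] = 0/10 = 0
Hence the multiplicities are chi_1: 1, chi_2: 1, chi_3: 1. Dimension check: dim(chi_4)*dim(chi_4) = 2*2 = 4 and sum (mult * dim) = 1*1 + 1*1 + 1*2 = 4.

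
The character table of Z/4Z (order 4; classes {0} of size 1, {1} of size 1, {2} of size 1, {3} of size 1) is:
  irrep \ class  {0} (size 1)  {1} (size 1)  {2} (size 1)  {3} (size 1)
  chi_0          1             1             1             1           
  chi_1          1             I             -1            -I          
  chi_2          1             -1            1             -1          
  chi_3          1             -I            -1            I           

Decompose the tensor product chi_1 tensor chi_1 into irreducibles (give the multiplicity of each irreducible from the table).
chi_1 tensor chi_1 = chi_2 (all other irreducibles have multiplicity 0).

Why: The character of a tensor product is the pointwise product (chi_1 * chi_1)(C) = chi_1(C) * chi_1(C):
  {0}: (1)*(1), {1}: (I)*(I), {2}: (-1)*(-1), {3}: (-I)*(-I)
so (chi_1 * chi_1) takes values
  {0} -> 1, {1} -> -1, {2} -> 1, {3} -> -1.
Now take the inner product of this character with each irreducible chi from the table, <chi_1*chi_1, chi> = (1/4) sum_C |C| (chi_1*chi_1)(C) conj(chi(C)):
  <chi_1*chi_1, chi_0> = (1/4)[1*(1)*conj(1) + 1*(-1)*conj(1) + 1*(1)*conj(1) + 1*(-1)*conj(1)]
      = (1/4)[(1) + (-1) + (1) + (-1)] = 0/4 = 0
  <chi_1*chi_1, chi_1> = (1/4)[1*(1)*conj(1) + 1*(-1)*conj(I) + 1*(1)*conj(-1) + 1*(-1)*conj(-I)]
      = (1/4)[(1) + (I) + (-1) + (-I)] = 0/4 = 0
  <chi_1*chi_1, chi_2> = (1/4)[1*(1)*conj(1) + 1*(-1)*conj(-1) + 1*(1)*conj(1) + 1*(-1)*conj(-1)]
      = (1/4)[(1) + (1) + (1) + (1)] = 4/4 = 1
  <chi_1*chi_1, chi_3> = (1/4)[1*(1)*conj(1) + 1*(-1)*conj(-I) + 1*(1)*conj(-1) + 1*(-1)*conj(I)]
      = (1/4)[(1) + (-I) + (-1) + (I)] = 0/4 = 0
(Exp terms are combined using exp(i*s)*conj(exp(i*t)) = exp(i*(s-t)), and sums of them are collapsed using the identity that for every m > 1 the m distinct m-th roots of unity sum to 0, e.g. 1 + exp(2*I*pi/3) + exp(-2*I*pi/3) = 0.)
Hence the multiplicities are chi_2: 1. Dimension check: dim(chi_1)*dim(chi_1) = 1*1 = 1 and sum (mult * dim) = 1*1 = 1.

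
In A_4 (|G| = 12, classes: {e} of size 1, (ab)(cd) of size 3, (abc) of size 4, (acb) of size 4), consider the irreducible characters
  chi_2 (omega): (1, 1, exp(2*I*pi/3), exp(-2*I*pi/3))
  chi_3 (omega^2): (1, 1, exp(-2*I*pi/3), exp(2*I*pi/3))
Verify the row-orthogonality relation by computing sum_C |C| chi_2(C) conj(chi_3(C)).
Sum = 0; so <chi_2, chi_3> = 0 (distinct irreducibles are orthogonal).

Details: Compute term by term over conjugacy classes (|C| * chi_2(C) * conj(chi_3(C))):
  1*(1)*conj(1) + 3*(1)*conj(1) + 4*(exp(2*I*pi/3))*conj(exp(-2*I*pi/3)) + 4*(exp(-2*I*pi/3))*conj(exp(2*I*pi/3))
  = (1) + (3) + (4*exp(-2*I*pi/3)) + (4*exp(2*I*pi/3))
  = 0.
(Exp terms are combined using exp(i*s)*conj(exp(i*t)) = exp(i*(s-t)), and sums of them are collapsed using the identity that for every m > 1 the m distinct m-th roots of unity sum to 0, e.g. 1 + exp(2*I*pi/3) + exp(-2*I*pi/3) = 0.)
Dividing by |G| = 12 gives 0/12 = 0, matching the row-orthogonality relation <chi_2, chi_3> = [chi_2 = chi_3].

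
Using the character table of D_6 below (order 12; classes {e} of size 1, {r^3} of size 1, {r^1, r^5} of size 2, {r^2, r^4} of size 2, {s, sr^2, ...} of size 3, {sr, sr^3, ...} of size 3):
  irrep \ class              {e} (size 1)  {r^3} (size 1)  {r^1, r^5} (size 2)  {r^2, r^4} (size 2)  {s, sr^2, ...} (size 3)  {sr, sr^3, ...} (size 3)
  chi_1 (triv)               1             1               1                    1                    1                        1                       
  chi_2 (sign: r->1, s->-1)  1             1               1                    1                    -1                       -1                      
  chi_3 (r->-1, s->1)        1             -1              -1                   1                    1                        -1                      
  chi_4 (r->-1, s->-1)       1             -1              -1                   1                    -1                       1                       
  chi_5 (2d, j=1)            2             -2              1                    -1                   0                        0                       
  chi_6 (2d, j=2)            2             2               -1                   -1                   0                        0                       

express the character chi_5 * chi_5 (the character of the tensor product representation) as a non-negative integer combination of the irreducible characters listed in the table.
chi_5 tensor chi_5 = chi_1 + chi_2 + chi_6 (all other irreducibles have multiplicity 0).

The character of a tensor product is the pointwise product (chi_5 * chi_5)(C) = chi_5(C) * chi_5(C):
  {e}: (2)*(2), {r^3}: (-2)*(-2), {r^1, r^5}: (1)*(1), {r^2, r^4}: (-1)*(-1), {s, sr^2, ...}: (0)*(0), {sr, sr^3, ...}: (0)*(0)
so (chi_5 * chi_5) takes values
  {e} -> 4, {r^3} -> 4, {r^1, r^5} -> 1, {r^2, r^4} -> 1, {s, sr^2, ...} -> 0, {sr, sr^3, ...} -> 0.
Now take the inner product of this character with each irreducible chi from the table, <chi_5*chi_5, chi> = (1/12) sum_C |C| (chi_5*chi_5)(C) conj(chi(C)):
  <chi_5*chi_5, chi_1> = (1/12)[1*(4)*conj(1) + 1*(4)*conj(1) + 2*(1)*conj(1) + 2*(1)*conj(1) + 3*(0)*conj(1) + 3*(0)*conj(1)]
      = (1/12)[(4) + (4) + (2) + (2) + (0) + (0)] = 12/12 = 1
  <chi_5*chi_5, chi_2> = (1/12)[1*(4)*conj(1) + 1*(4)*conj(1) + 2*(1)*conj(1) + 2*(1)*conj(1) + 3*(0)*conj(-1) + 3*(0)*conj(-1)]
      = (1/12)[(4) + (4) + (2) + (2) + (0) + (0)] = 12/12 = 1
  <chi_5*chi_5, chi_3> = (1/12)[1*(4)*conj(1) + 1*(4)*conj(-1) + 2*(1)*conj(-1) + 2*(1)*conj(1) + 3*(0)*conj(1) + 3*(0)*conj(-1)]
      = (1/12)[(4) + (-4) + (-2) + (2) + (0) + (0)] = 0/12 = 0
  <chi_5*chi_5, chi_4> = (1/12)[1*(4)*conj(1) + 1*(4)*conj(-1) + 2*(1)*conj(-1) + 2*(1)*conj(1) + 3*(0)*conj(-1) + 3*(0)*conj(1)]
      = (1/12)[(4) + (-4) + (-2) + (2) + (0) + (0)] = 0/12 = 0
  <chi_5*chi_5, chi_5> = (1/12)[1*(4)*conj(2) + 1*(4)*conj(-2) + 2*(1)*conj(1) + 2*(1)*conj(-1) + 3*(0)*conj(0) + 3*(0)*conj(0)]
      = (1/12)[(8) + (-8) + (2) + (-2) + (0) + (0)] = 0/12 = 0
  <chi_5*chi_5, chi_6> = (1/12)[1*(4)*conj(2) + 1*(4)*conj(2) + 2*(1)*conj(-1) + 2*(1)*conj(-1) + 3*(0)*conj(0) + 3*(0)*conj(0)]
      = (1/12)[(8) + (8) + (-2) + (-2) + (0) + (0)] = 12/12 = 1
Hence the multiplicities are chi_1: 1, chi_2: 1, chi_6: 1. Dimension check: dim(chi_5)*dim(chi_5) = 2*2 = 4 and sum (mult * dim) = 1*1 + 1*1 + 1*2 = 4.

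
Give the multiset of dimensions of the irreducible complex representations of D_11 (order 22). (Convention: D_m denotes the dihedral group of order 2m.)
Dimensions: 1, 1, 2, 2, 2, 2, 2

Details: There are 7 irreducibles (= number of conjugacy classes). Their dimensions d_i satisfy sum d_i^2 = |G| = 22: 1 + 1 + 4 + 4 + 4 + 4 + 4 = 22.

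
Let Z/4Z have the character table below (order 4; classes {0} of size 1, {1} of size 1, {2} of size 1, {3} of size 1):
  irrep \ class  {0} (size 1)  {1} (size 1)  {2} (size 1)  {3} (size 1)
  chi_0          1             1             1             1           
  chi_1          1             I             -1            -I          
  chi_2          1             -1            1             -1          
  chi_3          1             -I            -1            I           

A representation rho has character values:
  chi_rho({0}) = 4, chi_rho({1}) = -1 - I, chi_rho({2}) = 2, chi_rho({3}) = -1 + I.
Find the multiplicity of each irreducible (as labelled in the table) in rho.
Multiplicities: chi_0: 1, chi_1: 0, chi_2: 2, chi_3: 1.

Proof sketch: Use <chi_rho, chi> = (1/|G|) sum_C |C| * chi_rho(C) * conj(chi(C)) with |G| = 4 for each irreducible chi in the table:
  <chi_rho, chi_0> = (1/4)[1*(4)*conj(1) + 1*(-1 - I)*conj(1) + 1*(2)*conj(1) + 1*(-1 + I)*conj(1)]
      = (1/4)[(4) + (-1 - I) + (2) + (-1 + I)] = 4/4 = 1
  <chi_rho, chi_1> = (1/4)[1*(4)*conj(1) + 1*(-1 - I)*conj(I) + 1*(2)*conj(-1) + 1*(-1 + I)*conj(-I)]
      = (1/4)[(4) + (-1 + I) + (-2) + (-1 - I)] = 0/4 = 0
  <chi_rho, chi_2> = (1/4)[1*(4)*conj(1) + 1*(-1 - I)*conj(-1) + 1*(2)*conj(1) + 1*(-1 + I)*conj(-1)]
      = (1/4)[(4) + (1 + I) + (2) + (1 - I)] = 8/4 = 2
  <chi_rho, chi_3> = (1/4)[1*(4)*conj(1) + 1*(-1 - I)*conj(-I) + 1*(2)*conj(-1) + 1*(-1 + I)*conj(I)]
      = (1/4)[(4) + (1 - I) + (-2) + (1 + I)] = 4/4 = 1
(Exp terms are combined using exp(i*s)*conj(exp(i*t)) = exp(i*(s-t)), and sums of them are collapsed using the identity that for every m > 1 the m distinct m-th roots of unity sum to 0, e.g. 1 + exp(2*I*pi/3) + exp(-2*I*pi/3) = 0.)
Dimension check: dim(rho) = sum (mult * dim) = 1*1 + 0*1 + 2*1 + 1*1 = 4 = chi_rho(e) = 4.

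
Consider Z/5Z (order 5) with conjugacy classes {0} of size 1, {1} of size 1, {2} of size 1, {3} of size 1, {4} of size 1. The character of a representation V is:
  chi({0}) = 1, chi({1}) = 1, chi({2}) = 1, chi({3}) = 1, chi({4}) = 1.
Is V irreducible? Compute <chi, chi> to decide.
Irreducible: <chi, chi> = 1.

Reasoning: <chi, chi> = (1/|G|) sum_C |C| * |chi(C)|^2 = (1/5)[1*|1|^2 + 1*|1|^2 + 1*|1|^2 + 1*|1|^2 + 1*|1|^2]
  = (1/5)[(1) + (1) + (1) + (1) + (1)] = 5/5 = 1.
(Exp terms are combined using exp(i*s)*conj(exp(i*t)) = exp(i*(s-t)), and sums of them are collapsed using the identity that for every m > 1 the m distinct m-th roots of unity sum to 0, e.g. 1 + exp(2*I*pi/3) + exp(-2*I*pi/3) = 0.)
A character is irreducible iff <chi, chi> = 1, so this representation is irreducible.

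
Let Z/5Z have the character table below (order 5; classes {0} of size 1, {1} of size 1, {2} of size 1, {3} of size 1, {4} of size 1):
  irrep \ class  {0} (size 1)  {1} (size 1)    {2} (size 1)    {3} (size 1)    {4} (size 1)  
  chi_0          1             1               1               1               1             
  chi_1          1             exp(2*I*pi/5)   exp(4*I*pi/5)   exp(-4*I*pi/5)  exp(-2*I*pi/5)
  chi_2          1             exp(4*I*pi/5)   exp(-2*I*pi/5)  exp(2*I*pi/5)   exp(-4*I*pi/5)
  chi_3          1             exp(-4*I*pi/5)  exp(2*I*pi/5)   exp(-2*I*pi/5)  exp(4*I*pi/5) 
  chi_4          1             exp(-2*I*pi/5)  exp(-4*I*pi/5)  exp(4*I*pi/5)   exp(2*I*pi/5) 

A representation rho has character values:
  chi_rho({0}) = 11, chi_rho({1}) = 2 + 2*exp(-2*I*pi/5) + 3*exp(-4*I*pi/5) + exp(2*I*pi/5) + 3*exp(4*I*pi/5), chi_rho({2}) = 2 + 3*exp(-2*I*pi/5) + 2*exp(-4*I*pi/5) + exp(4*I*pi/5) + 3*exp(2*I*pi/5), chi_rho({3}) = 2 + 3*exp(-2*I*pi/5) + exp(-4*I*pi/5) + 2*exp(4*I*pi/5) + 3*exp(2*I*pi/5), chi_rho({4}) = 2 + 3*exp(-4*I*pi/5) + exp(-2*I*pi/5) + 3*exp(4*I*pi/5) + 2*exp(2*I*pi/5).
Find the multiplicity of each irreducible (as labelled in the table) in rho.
Multiplicities: chi_0: 2, chi_1: 1, chi_2: 3, chi_3: 3, chi_4: 2.

Why: Use <chi_rho, chi> = (1/|G|) sum_C |C| * chi_rho(C) * conj(chi(C)) with |G| = 5 for each irreducible chi in the table:
  <chi_rho, chi_0> = (1/5)[1*(11)*conj(1) + 1*(2 + 2*exp(-2*I*pi/5) + 3*exp(-4*I*pi/5) + exp(2*I*pi/5) + 3*exp(4*I*pi/5))*conj(1) + 1*(2 + 3*exp(-2*I*pi/5) + 2*exp(-4*I*pi/5) + exp(4*I*pi/5) + 3*exp(2*I*pi/5))*conj(1) + 1*(2 + 3*exp(-2*I*pi/5) + exp(-4*I*pi/5) + 2*exp(4*I*pi/5) + 3*exp(2*I*pi/5))*conj(1) + 1*(2 + 3*exp(-4*I*pi/5) + exp(-2*I*pi/5) + 3*exp(4*I*pi/5) + 2*exp(2*I*pi/5))*conj(1)]
      = (1/5)[(11) + (2 + 2*exp(-2*I*pi/5) + 3*exp(-4*I*pi/5) + exp(2*I*pi/5) + 3*exp(4*I*pi/5)) + (2 + 3*exp(-2*I*pi/5) + 2*exp(-4*I*pi/5) + exp(4*I*pi/5) + 3*exp(2*I*pi/5)) + (2 + 3*exp(-2*I*pi/5) + exp(-4*I*pi/5) + 2*exp(4*I*pi/5) + 3*exp(2*I*pi/5)) + (2 + 3*exp(-4*I*pi/5) + exp(-2*I*pi/5) + 3*exp(4*I*pi/5) + 2*exp(2*I*pi/5))] = 10/5 = 2
  <chi_rho, chi_1> = (1/5)[1*(11)*conj(1) + 1*(2 + 2*exp(-2*I*pi/5) + 3*exp(-4*I*pi/5) + exp(2*I*pi/5) + 3*exp(4*I*pi/5))*conj(exp(2*I*pi/5)) + 1*(2 + 3*exp(-2*I*pi/5) + 2*exp(-4*I*pi/5) + exp(4*I*pi/5) + 3*exp(2*I*pi/5))*conj(exp(4*I*pi/5)) + 1*(2 + 3*exp(-2*I*pi/5) + exp(-4*I*pi/5) + 2*exp(4*I*pi/5) + 3*exp(2*I*pi/5))*conj(exp(-4*I*pi/5)) + 1*(2 + 3*exp(-4*I*pi/5) + exp(-2*I*pi/5) + 3*exp(4*I*pi/5) + 2*exp(2*I*pi/5))*conj(exp(-2*I*pi/5))]
      = (1/5)[(11) + (1 + 2*exp(-2*I*pi/5) + 2*exp(-4*I*pi/5) + 3*exp(4*I*pi/5) + 3*exp(2*I*pi/5)) + (1 + 3*exp(-2*I*pi/5) + 2*exp(-4*I*pi/5) + 3*exp(4*I*pi/5) + 2*exp(2*I*pi/5)) + (1 + 2*exp(-2*I*pi/5) + 3*exp(-4*I*pi/5) + 2*exp(4*I*pi/5) + 3*exp(2*I*pi/5)) + (1 + 3*exp(-2*I*pi/5) + 3*exp(-4*I*pi/5) + 2*exp(4*I*pi/5) + 2*exp(2*I*pi/5))] = 5/5 = 1
  <chi_rho, chi_2> = (1/5)[1*(11)*conj(1) + 1*(2 + 2*exp(-2*I*pi/5) + 3*exp(-4*I*pi/5) + exp(2*I*pi/5) + 3*exp(4*I*pi/5))*conj(exp(4*I*pi/5)) + 1*(2 + 3*exp(-2*I*pi/5) + 2*exp(-4*I*pi/5) + exp(4*I*pi/5) + 3*exp(2*I*pi/5))*conj(exp(-2*I*pi/5)) + 1*(2 + 3*exp(-2*I*pi/5) + exp(-4*I*pi/5) + 2*exp(4*I*pi/5) + 3*exp(2*I*pi/5))*conj(exp(2*I*pi/5)) + 1*(2 + 3*exp(-4*I*pi/5) + exp(-2*I*pi/5) + 3*exp(4*I*pi/5) + 2*exp(2*I*pi/5))*conj(exp(-4*I*pi/5))]
      = (1/5)[(11) + (3 + 2*exp(-4*I*pi/5) + exp(-2*I*pi/5) + 2*exp(4*I*pi/5) + 3*exp(2*I*pi/5)) + (3 + 2*exp(-2*I*pi/5) + exp(-4*I*pi/5) + 3*exp(4*I*pi/5) + 2*exp(2*I*pi/5)) + (3 + 2*exp(-2*I*pi/5) + 3*exp(-4*I*pi/5) + exp(4*I*pi/5) + 2*exp(2*I*pi/5)) + (3 + 3*exp(-2*I*pi/5) + 2*exp(-4*I*pi/5) + exp(2*I*pi/5) + 2*exp(4*I*pi/5))] = 15/5 = 3
  <chi_rho, chi_3> = (1/5)[1*(11)*conj(1) + 1*(2 + 2*exp(-2*I*pi/5) + 3*exp(-4*I*pi/5) + exp(2*I*pi/5) + 3*exp(4*I*pi/5))*conj(exp(-4*I*pi/5)) + 1*(2 + 3*exp(-2*I*pi/5) + 2*exp(-4*I*pi/5) + exp(4*I*pi/5) + 3*exp(2*I*pi/5))*conj(exp(2*I*pi/5)) + 1*(2 + 3*exp(-2*I*pi/5) + exp(-4*I*pi/5) + 2*exp(4*I*pi/5) + 3*exp(2*I*pi/5))*conj(exp(-2*I*pi/5)) + 1*(2 + 3*exp(-4*I*pi/5) + exp(-2*I*pi/5) + 3*exp(4*I*pi/5) + 2*exp(2*I*pi/5))*conj(exp(4*I*pi/5))]
      = (1/5)[(11) + (3 + 3*exp(-2*I*pi/5) + exp(-4*I*pi/5) + 2*exp(4*I*pi/5) + 2*exp(2*I*pi/5)) + (3 + 2*exp(-2*I*pi/5) + 3*exp(-4*I*pi/5) + exp(2*I*pi/5) + 2*exp(4*I*pi/5)) + (3 + 2*exp(-4*I*pi/5) + exp(-2*I*pi/5) + 3*exp(4*I*pi/5) + 2*exp(2*I*pi/5)) + (3 + 2*exp(-2*I*pi/5) + 2*exp(-4*I*pi/5) + exp(4*I*pi/5) + 3*exp(2*I*pi/5))] = 15/5 = 3
  <chi_rho, chi_4> = (1/5)[1*(11)*conj(1) + 1*(2 + 2*exp(-2*I*pi/5) + 3*exp(-4*I*pi/5) + exp(2*I*pi/5) + 3*exp(4*I*pi/5))*conj(exp(-2*I*pi/5)) + 1*(2 + 3*exp(-2*I*pi/5) + 2*exp(-4*I*pi/5) + exp(4*I*pi/5) + 3*exp(2*I*pi/5))*conj(exp(-4*I*pi/5)) + 1*(2 + 3*exp(-2*I*pi/5) + exp(-4*I*pi/5) + 2*exp(4*I*pi/5) + 3*exp(2*I*pi/5))*conj(exp(4*I*pi/5)) + 1*(2 + 3*exp(-4*I*pi/5) + exp(-2*I*pi/5) + 3*exp(4*I*pi/5) + 2*exp(2*I*pi/5))*conj(exp(2*I*pi/5))]
      = (1/5)[(11) + (2 + 3*exp(-2*I*pi/5) + 3*exp(-4*I*pi/5) + exp(4*I*pi/5) + 2*exp(2*I*pi/5)) + (2 + 3*exp(-4*I*pi/5) + exp(-2*I*pi/5) + 2*exp(4*I*pi/5) + 3*exp(2*I*pi/5)) + (2 + 3*exp(-2*I*pi/5) + 2*exp(-4*I*pi/5) + exp(2*I*pi/5) + 3*exp(4*I*pi/5)) + (2 + 2*exp(-2*I*pi/5) + exp(-4*I*pi/5) + 3*exp(4*I*pi/5) + 3*exp(2*I*pi/5))] = 10/5 = 2
(Exp terms are combined using exp(i*s)*conj(exp(i*t)) = exp(i*(s-t)), and sums of them are collapsed using the identity that for every m > 1 the m distinct m-th roots of unity sum to 0, e.g. 1 + exp(2*I*pi/3) + exp(-2*I*pi/3) = 0.)
Dimension check: dim(rho) = sum (mult * dim) = 2*1 + 1*1 + 3*1 + 3*1 + 2*1 = 11 = chi_rho(e) = 11.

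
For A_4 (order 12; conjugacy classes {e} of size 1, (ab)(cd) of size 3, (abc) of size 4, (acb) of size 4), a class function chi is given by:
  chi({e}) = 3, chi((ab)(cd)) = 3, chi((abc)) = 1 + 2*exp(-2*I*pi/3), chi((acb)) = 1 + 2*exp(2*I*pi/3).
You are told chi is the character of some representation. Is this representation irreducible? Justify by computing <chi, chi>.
Not irreducible (reducible): <chi, chi> = 5 > 1.

Argument: <chi, chi> = (1/|G|) sum_C |C| * |chi(C)|^2 = (1/12)[1*|3|^2 + 3*|3|^2 + 4*|1 + 2*exp(-2*I*pi/3)|^2 + 4*|1 + 2*exp(2*I*pi/3)|^2]
  = (1/12)[(9) + (27) + (12) + (12)] = 60/12 = 5.
(Exp terms are combined using exp(i*s)*conj(exp(i*t)) = exp(i*(s-t)), and sums of them are collapsed using the identity that for every m > 1 the m distinct m-th roots of unity sum to 0, e.g. 1 + exp(2*I*pi/3) + exp(-2*I*pi/3) = 0.)
A character is irreducible iff <chi, chi> = 1, so this representation is reducible.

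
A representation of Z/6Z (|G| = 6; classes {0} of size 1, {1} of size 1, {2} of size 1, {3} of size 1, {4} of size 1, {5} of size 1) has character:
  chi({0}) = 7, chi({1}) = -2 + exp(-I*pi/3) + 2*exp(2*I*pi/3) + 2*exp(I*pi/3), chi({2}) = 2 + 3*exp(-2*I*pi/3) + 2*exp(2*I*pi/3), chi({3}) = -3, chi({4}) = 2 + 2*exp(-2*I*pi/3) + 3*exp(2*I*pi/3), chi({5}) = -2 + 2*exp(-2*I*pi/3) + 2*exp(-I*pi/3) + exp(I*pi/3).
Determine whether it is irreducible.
Not irreducible (reducible): <chi, chi> = 13 > 1.

Argument: <chi, chi> = (1/|G|) sum_C |C| * |chi(C)|^2 = (1/6)[1*|7|^2 + 1*|-2 + exp(-I*pi/3) + 2*exp(2*I*pi/3) + 2*exp(I*pi/3)|^2 + 1*|2 + 3*exp(-2*I*pi/3) + 2*exp(2*I*pi/3)|^2 + 1*|-3|^2 + 1*|2 + 2*exp(-2*I*pi/3) + 3*exp(2*I*pi/3)|^2 + 1*|-2 + 2*exp(-2*I*pi/3) + 2*exp(-I*pi/3) + exp(I*pi/3)|^2]
  = (1/6)[(49) + (9) + (1) + (9) + (1) + (9)] = 78/6 = 13.
(Exp terms are combined using exp(i*s)*conj(exp(i*t)) = exp(i*(s-t)), and sums of them are collapsed using the identity that for every m > 1 the m distinct m-th roots of unity sum to 0, e.g. 1 + exp(2*I*pi/3) + exp(-2*I*pi/3) = 0.)
A character is irreducible iff <chi, chi> = 1, so this representation is reducible.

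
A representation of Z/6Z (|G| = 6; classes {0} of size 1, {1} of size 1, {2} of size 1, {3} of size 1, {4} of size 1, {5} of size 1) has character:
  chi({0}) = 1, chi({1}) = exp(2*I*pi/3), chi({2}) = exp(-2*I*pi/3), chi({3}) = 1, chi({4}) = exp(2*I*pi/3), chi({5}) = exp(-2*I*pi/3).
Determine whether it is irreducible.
Irreducible: <chi, chi> = 1.

Proof sketch: <chi, chi> = (1/|G|) sum_C |C| * |chi(C)|^2 = (1/6)[1*|1|^2 + 1*|exp(2*I*pi/3)|^2 + 1*|exp(-2*I*pi/3)|^2 + 1*|1|^2 + 1*|exp(2*I*pi/3)|^2 + 1*|exp(-2*I*pi/3)|^2]
  = (1/6)[(1) + (1) + (1) + (1) + (1) + (1)] = 6/6 = 1.
(Exp terms are combined using exp(i*s)*conj(exp(i*t)) = exp(i*(s-t)), and sums of them are collapsed using the identity that for every m > 1 the m distinct m-th roots of unity sum to 0, e.g. 1 + exp(2*I*pi/3) + exp(-2*I*pi/3) = 0.)
A character is irreducible iff <chi, chi> = 1, so this representation is irreducible.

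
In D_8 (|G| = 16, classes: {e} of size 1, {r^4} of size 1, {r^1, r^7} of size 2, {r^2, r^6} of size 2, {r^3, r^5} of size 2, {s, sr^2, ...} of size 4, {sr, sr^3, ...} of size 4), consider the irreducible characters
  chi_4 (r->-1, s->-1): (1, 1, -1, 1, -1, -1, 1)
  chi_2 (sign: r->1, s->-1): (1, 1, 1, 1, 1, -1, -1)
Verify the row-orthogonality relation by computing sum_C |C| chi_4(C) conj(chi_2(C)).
Sum = 0; so <chi_4, chi_2> = 0 (distinct irreducibles are orthogonal).

Justification: Compute term by term over conjugacy classes (|C| * chi_4(C) * conj(chi_2(C))):
  1*(1)*conj(1) + 1*(1)*conj(1) + 2*(-1)*conj(1) + 2*(1)*conj(1) + 2*(-1)*conj(1) + 4*(-1)*conj(-1) + 4*(1)*conj(-1)
  = (1) + (1) + (-2) + (2) + (-2) + (4) + (-4)
  = 0.
Dividing by |G| = 16 gives 0/16 = 0, matching the row-orthogonality relation <chi_4, chi_2> = [chi_4 = chi_2].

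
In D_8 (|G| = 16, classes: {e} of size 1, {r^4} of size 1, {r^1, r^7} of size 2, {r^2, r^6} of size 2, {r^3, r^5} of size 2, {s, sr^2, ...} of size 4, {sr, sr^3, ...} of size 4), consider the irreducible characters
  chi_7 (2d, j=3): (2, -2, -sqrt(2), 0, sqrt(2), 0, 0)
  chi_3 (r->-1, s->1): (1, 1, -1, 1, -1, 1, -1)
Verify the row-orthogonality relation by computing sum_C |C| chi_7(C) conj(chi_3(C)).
Sum = 0; so <chi_7, chi_3> = 0 (distinct irreducibles are orthogonal).

Proof sketch: Compute term by term over conjugacy classes (|C| * chi_7(C) * conj(chi_3(C))):
  1*(2)*conj(1) + 1*(-2)*conj(1) + 2*(-sqrt(2))*conj(-1) + 2*(0)*conj(1) + 2*(sqrt(2))*conj(-1) + 4*(0)*conj(1) + 4*(0)*conj(-1)
  = (2) + (-2) + (2*sqrt(2)) + (0) + (-2*sqrt(2)) + (0) + (0)
  = 0.
Dividing by |G| = 16 gives 0/16 = 0, matching the row-orthogonality relation <chi_7, chi_3> = [chi_7 = chi_3].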